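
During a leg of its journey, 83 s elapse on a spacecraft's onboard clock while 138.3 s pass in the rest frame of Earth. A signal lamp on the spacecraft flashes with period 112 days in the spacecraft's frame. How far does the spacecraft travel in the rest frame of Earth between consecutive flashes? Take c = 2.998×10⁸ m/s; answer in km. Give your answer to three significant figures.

3.87×10^12 km

The time-dilation ratio gives γ = 138.3/83 = 1.66627.
β = √(1 − 1/γ²) = 0.79989. Lab-frame period = γτ = 1.66627×112 days = 186.62 days. Distance = βc × γτ = 0.79989 × 2.998×10⁸ m/s × 16123968 s = 3.8666×10^15 m = 3.87×10^12 km.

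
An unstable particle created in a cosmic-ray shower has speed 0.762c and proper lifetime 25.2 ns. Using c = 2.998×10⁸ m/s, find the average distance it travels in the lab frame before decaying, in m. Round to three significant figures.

Lorentz factor: γ = (1 − 0.580644)^(−1/2) = 1.5442.
Lab-frame lifetime: Δt = γτ = 1.5442 × 25.2 ns = 38.914 ns.
Distance: d = vΔt = 0.762 × 2.998×10⁸ m/s × 3.8914×10^-8 s = 8.89 m.

8.89 m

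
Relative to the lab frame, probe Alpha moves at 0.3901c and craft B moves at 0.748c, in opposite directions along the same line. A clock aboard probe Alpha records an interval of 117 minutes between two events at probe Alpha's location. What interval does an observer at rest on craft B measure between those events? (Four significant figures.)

247.3 minutes

Transform probe Alpha's velocity into craft B's frame: (0.3901 + 0.748)/(1 + 0.3901·0.748) = 1.1381/1.2917948, so the relative speed is 0.88102c.
γ for this relative speed: γ = 1/√(1 − 0.776196) = 2.1138.
Probe Alpha's interval is proper; time dilation gives Δt_B = γΔτ = 2.1138 × 117 minutes = 247.3 minutes.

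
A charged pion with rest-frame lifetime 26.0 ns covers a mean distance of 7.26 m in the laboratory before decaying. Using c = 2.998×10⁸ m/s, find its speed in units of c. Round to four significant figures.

0.6816c

Lab distance = (lab lifetime)·v = γτ·βc, so βγ = d/(cτ) = 7.260/(2.998×10⁸ × 2.600×10^-8) = 0.93139.
With βγ = 0.93139: γ² = 1 + (βγ)² = 1.867487, and β = (βγ)/γ = 0.93139/1.36656 = 0.6816.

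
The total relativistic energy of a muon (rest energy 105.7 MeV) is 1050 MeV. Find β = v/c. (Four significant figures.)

0.9949

Total energy E = γmc² gives γ = 1050/105.7 = 9.9338.
Hence β = √(1 − 1/γ²) = √(1 − 0.0101337) = √0.9898663 = 0.9949.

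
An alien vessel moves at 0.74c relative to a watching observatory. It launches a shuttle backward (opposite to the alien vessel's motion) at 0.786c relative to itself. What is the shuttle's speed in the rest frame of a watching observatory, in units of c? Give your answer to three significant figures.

In units of c, u = (u' + v)/(1 + u'v) with u' = −0.786 and v = 0.74.
Numerator: −0.786 + 0.74 = −0.046. Denominator: 1 + (−0.786)(0.74) = 0.41836.
u = −0.046/0.41836 = −0.10995, so the speed is 0.110c.

0.110c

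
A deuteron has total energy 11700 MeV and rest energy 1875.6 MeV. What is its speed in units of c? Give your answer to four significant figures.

γ = E/(mc²) = 11700/1875.6 = 6.238.
β = √(1 − 1/γ²) = √(1 − 0.0256986) = √0.9743014 = 0.9871.

0.9871c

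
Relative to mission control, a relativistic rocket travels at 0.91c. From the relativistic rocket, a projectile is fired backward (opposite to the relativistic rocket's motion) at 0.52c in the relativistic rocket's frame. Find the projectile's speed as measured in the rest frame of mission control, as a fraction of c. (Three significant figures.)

Relativistic velocity addition: u = (u' + v)/(1 + u'v/c²), with u' = −0.52c and v = 0.91c.
Numerator: −0.52 + 0.91 = 0.39. Denominator: 1 + (−0.52)(0.91) = 0.5268.
u = 0.39/0.5268 = 0.74032, so the speed is 0.740c.

0.740c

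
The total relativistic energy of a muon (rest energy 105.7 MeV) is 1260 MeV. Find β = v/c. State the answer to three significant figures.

Total energy E = γmc² gives γ = 1260/105.7 = 11.921.
Hence β = √(1 − 1/γ²) = √(1 − 0.00703679) = √0.99296321 = 0.996.

0.996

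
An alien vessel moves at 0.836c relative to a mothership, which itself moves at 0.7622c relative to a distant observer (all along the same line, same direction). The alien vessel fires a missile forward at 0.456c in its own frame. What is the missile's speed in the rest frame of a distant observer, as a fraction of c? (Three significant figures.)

Apply u = (u'+v)/(1+u'v) twice. Missile in the mothership frame: (0.456+0.836)/(1+0.456·0.836) = 1.292/1.381216 = 0.93541c.
That velocity, transformed to the rest frame of a distant observer: (0.93541+0.7622)/(1+0.93541·0.7622) = 1.69761/1.712969502 = 0.99103c.

0.991c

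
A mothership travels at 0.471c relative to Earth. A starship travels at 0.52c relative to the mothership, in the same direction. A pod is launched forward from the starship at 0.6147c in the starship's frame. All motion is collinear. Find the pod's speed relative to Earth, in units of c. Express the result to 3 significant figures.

0.947c

Apply u = (u'+v)/(1+u'v) twice. Pod in the mothership frame: (0.6147+0.52)/(1+0.6147·0.52) = 1.1347/1.319644 = 0.85985c.
That velocity, transformed to the rest frame of Earth: (0.85985+0.471)/(1+0.85985·0.471) = 1.33085/1.40498935 = 0.94723c.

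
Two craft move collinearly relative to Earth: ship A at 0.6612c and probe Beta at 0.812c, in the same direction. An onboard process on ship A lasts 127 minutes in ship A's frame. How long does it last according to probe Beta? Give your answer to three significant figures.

134 minutes

Transform ship A's velocity into probe Beta's frame: (0.6612 − 0.812)/(1 − 0.6612·0.812) = −0.1508/0.4631056, so the relative speed is 0.32563c.
γ for this relative speed: γ = 1/√(1 − 0.106035) = 1.0576.
The clock on ship A records proper time, so probe Beta measures Δt = γΔτ = 1.0576 × 127 = 134 minutes.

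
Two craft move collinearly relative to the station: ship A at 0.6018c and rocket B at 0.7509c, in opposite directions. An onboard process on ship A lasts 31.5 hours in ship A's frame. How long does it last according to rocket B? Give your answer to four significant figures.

86.71 hours

The velocity of ship A relative to rocket B is (0.6018 + 0.7509)c / (1 + 0.6018×0.7509) = 0.93168c; relative speed 0.93168c.
At |u| = 0.93168c, γ = (1 − 0.868028)^(−1/2) = 2.7527.
The clock on ship A records proper time, so rocket B measures Δt = γΔτ = 2.7527 × 31.5 = 86.71 hours.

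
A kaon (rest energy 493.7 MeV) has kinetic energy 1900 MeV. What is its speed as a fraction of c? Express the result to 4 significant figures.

K = (γ−1)mc², so γ = 1 + 1900/493.7 = 4.8485.
Then v/c = √(1 − γ⁻²) = √(1 − 0.0425388) = √0.9574612 = 0.9785.

0.9785c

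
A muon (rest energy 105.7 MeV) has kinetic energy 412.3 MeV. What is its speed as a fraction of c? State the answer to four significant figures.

K = (γ−1)mc², so γ = 1 + 412.3/105.7 = 4.9007.
Then v/c = √(1 − γ⁻²) = √(1 − 0.0416374) = √0.9583626 = 0.9790.

0.9790c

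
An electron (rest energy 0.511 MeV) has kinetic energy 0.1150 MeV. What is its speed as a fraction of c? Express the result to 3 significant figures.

γ = 1 + K/(mc²) = 1 + 0.1150/0.511 = 1.225.
β = √(1 − 1/γ²) = √(1 − 0.666389) = √0.333611 = 0.578.

0.578c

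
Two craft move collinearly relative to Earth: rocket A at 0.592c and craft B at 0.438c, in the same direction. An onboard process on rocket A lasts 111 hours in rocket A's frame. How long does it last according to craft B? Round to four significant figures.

Speed of rocket A in craft B's frame: u = (v_A − v_B)/(1 − v_A v_B/c²) = (0.592 − 0.438)/(1 − 0.592×0.438) = 0.154/0.740704 = 0.20791; |u| = 0.20791c.
At |u| = 0.20791c, γ = (1 − 0.0432266)^(−1/2) = 1.0223.
The clock on rocket A records proper time, so craft B measures Δt = γΔτ = 1.0223 × 111 = 113.5 hours.

113.5 hours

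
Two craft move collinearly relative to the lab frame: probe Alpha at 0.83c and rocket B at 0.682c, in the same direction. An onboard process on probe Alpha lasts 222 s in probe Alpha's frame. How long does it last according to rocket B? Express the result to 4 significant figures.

Speed of probe Alpha in rocket B's frame: u = (v_A − v_B)/(1 − v_A v_B/c²) = (0.83 − 0.682)/(1 − 0.83×0.682) = 0.148/0.43394 = 0.34106; |u| = 0.34106c.
γ for this relative speed: γ = 1/√(1 − 0.116322) = 1.0638.
The clock on probe Alpha records proper time, so rocket B measures Δt = γΔτ = 1.0638 × 222 = 236.2 s.

236.2 s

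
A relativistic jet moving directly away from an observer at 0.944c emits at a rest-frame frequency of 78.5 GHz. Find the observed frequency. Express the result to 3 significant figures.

13.3 GHz

Relativistic Doppler (source moving away): f_obs = f_src · √((1−β)/(1+β)).
With β = 0.944: factor = √(0.056/1.944) = 0.16973.
f_obs = 78.5 × 0.16973 = 13.3 GHz.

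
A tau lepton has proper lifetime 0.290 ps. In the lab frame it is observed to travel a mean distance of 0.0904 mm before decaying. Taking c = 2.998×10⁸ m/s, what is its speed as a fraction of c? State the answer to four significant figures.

0.7208c

Lab distance = (lab lifetime)·v = γτ·βc, so βγ = d/(cτ) = 9.040×10^-5/(2.998×10⁸ × 2.900×10^-13) = 1.0398.
With βγ = 1.0398: γ² = 1 + (βγ)² = 2.08118, and β = (βγ)/γ = 1.0398/1.44263 = 0.7208.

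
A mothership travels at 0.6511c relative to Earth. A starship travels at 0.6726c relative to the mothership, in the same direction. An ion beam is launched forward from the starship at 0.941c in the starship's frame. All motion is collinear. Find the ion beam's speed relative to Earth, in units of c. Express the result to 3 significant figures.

First combine the ion beam and starship (S''→S'): u₁ = (0.941 + 0.6726)/(1 + 0.941×0.6726) = 1.6136/1.6329166 = 0.98817.
Then combine with the mothership (S'→S): u = (0.98817 + 0.6511)/(1 + 0.98817×0.6511) = 1.63927/1.643397487 = 0.99749.

0.997c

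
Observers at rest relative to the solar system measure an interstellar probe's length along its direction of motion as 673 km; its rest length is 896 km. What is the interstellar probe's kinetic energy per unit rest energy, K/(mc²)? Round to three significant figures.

0.331

γ = L₀/L = 896/673 = 1.33135.
K/(mc²) = γ − 1 = 1.33135 − 1 = 0.331.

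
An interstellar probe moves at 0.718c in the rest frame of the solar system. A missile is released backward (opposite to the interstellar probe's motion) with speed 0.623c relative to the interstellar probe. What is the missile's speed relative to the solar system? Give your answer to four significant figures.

Relativistic velocity addition: u = (u' + v)/(1 + u'v/c²), with u' = −0.623c and v = 0.718c.
Numerator: −0.623 + 0.718 = 0.095. Denominator: 1 + (−0.623)(0.718) = 0.552686.
u = 0.095/0.552686 = 0.17189, so the speed is 0.1719c.

0.1719c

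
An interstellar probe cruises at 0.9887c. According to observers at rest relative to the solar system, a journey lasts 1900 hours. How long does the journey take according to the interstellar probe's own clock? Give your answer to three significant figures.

γ = 1/√(1 − β²) = 1/√(1 − 0.97752769) = 1/√0.02247231 = 1/0.149908 = 6.6708.
The interstellar probe's clock runs slow as seen from the solar system, so Δτ = Δt/γ = 1900/6.6708 = 285 hours.

285 hours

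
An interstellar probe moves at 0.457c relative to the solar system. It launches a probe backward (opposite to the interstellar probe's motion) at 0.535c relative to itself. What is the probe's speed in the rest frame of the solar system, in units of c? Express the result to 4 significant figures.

Relativistic velocity addition: u = (u' + v)/(1 + u'v/c²), with u' = −0.535c and v = 0.457c.
Numerator: −0.535 + 0.457 = −0.078. Denominator: 1 + (−0.535)(0.457) = 0.755505.
u = −0.078/0.755505 = −0.10324, so the speed is 0.1032c.

0.1032c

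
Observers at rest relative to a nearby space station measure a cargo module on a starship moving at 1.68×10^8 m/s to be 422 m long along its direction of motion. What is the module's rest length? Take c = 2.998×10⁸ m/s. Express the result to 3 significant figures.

β = v/c = (1.68×10^8 m/s)/(2.998×10⁸ m/s) = 0.560374.
With β = 0.560374, γ = 1/√(1 − 0.560374²) = 1/√0.685981 = 1.2074.
Proper length: L₀ = γ·L = 1.2074 × 422 = 510 m.

510 m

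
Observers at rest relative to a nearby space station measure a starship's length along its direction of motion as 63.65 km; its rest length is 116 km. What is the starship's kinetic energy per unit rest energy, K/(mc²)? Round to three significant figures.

0.822

Length contraction gives γ = L₀/L = 116/63.65 = 1.82247.
K/(mc²) = γ − 1 = 1.82247 − 1 = 0.822.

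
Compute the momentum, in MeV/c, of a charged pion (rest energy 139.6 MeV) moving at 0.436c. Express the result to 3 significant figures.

67.6 MeV/c

γ = 1/√(1 − β²) = 1/√(1 − 0.190096) = 1/√0.809904 = 1/0.899947 = 1.1112.
Momentum: p = γβ·mc = 1.1112 × 0.436 × 139.6 MeV/c = 67.6 MeV/c.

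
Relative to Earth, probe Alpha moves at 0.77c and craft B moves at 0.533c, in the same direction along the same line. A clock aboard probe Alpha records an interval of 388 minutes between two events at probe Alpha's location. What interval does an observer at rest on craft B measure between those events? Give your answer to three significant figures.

Transform probe Alpha's velocity into craft B's frame: (0.77 − 0.533)/(1 − 0.77·0.533) = 0.237/0.58959, so the relative speed is 0.40197c.
γ for this relative speed: γ = 1/√(1 − 0.16158) = 1.0921.
The clock on probe Alpha records proper time, so craft B measures Δt = γΔτ = 1.0921 × 388 = 424 minutes.

424 minutes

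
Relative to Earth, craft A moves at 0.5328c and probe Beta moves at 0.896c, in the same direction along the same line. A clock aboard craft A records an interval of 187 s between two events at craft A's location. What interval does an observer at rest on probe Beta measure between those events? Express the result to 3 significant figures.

Transform craft A's velocity into probe Beta's frame: (0.5328 − 0.896)/(1 − 0.5328·0.896) = −0.3632/0.5226112, so the relative speed is 0.69497c.
γ for this relative speed: γ = 1/√(1 − 0.482983) = 1.3907.
Craft A's interval is proper; time dilation gives Δt_B = γΔτ = 1.3907 × 187 s = 260 s.

260 s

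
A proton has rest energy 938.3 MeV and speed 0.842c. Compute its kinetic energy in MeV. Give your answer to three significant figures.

801 MeV

Lorentz factor: γ = (1 − 0.708964)^(−1/2) = 1.85365.
Kinetic energy: K = (γ − 1)mc² = (1.85365 − 1) × 938.3 MeV = 0.85365 × 938.3 = 801 MeV.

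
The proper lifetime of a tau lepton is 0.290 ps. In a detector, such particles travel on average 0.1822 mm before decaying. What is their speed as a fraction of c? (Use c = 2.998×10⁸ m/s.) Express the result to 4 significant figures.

0.9025c

Lab distance = (lab lifetime)·v = γτ·βc, so βγ = d/(cτ) = 1.822×10^-4/(2.998×10⁸ × 2.900×10^-13) = 2.0956.
With βγ = 2.0956: γ² = 1 + (βγ)² = 5.39154, and β = (βγ)/γ = 2.0956/2.32197 = 0.9025.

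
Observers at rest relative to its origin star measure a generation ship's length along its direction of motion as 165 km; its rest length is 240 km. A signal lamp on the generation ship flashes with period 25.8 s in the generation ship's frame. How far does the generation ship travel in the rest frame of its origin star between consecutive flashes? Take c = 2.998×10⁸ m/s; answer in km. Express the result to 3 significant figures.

8.17×10^6 km

From L = L₀/γ: γ = 240/165 = 1.45455.
β = √(1 − 1/γ²) = 0.72619. Lab-frame period = γτ = 1.45455×25.8 s = 37.527 s. Distance = βc × γτ = 0.72619 × 2.998×10⁸ m/s × 37.527 s = 8.1701×10^9 m = 8.17×10^6 km.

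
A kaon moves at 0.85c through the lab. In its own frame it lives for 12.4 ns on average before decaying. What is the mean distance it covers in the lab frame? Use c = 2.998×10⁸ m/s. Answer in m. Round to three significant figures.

With β = 0.85, γ = 1/√(1 − 0.85²) = 1/√0.2775 = 1.8983.
Lab-frame lifetime: Δt = γτ = 1.8983 × 12.4 ns = 23.539 ns.
Distance: d = vΔt = 0.85 × 2.998×10⁸ m/s × 2.3539×10^-8 s = 6.00 m.

6.00 m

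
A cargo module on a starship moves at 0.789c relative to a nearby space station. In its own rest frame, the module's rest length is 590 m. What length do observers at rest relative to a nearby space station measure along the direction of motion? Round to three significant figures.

362 m

Lorentz factor: γ = (1 − 0.622521)^(−1/2) = 1.6276.
Along the direction of motion the measured length is L₀/γ = 590/1.6276 = 362 m.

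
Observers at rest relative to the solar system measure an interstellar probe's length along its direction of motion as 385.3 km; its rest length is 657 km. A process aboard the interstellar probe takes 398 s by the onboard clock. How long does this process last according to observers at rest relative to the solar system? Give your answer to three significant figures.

Length contraction gives γ = L₀/L = 657/385.3 = 1.70516.
Δt = γΔτ = 1.70516 × 398 = 679 s.

679 s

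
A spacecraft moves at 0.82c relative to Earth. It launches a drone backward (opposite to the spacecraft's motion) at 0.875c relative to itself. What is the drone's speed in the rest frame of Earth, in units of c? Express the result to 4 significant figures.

0.1947c

Relativistic velocity addition: u = (u' + v)/(1 + u'v/c²), with u' = −0.875c and v = 0.82c.
Numerator: −0.875 + 0.82 = −0.055. Denominator: 1 + (−0.875)(0.82) = 0.2825.
u = −0.055/0.2825 = −0.19469, so the speed is 0.1947c.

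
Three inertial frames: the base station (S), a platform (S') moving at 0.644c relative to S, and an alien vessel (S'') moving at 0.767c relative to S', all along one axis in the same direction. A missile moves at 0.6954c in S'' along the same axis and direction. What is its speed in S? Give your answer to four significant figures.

Apply u = (u'+v)/(1+u'v) twice. Missile in the platform frame: (0.6954+0.767)/(1+0.6954·0.767) = 1.4624/1.5333718 = 0.95372c.
That velocity, transformed to the rest frame of the base station: (0.95372+0.644)/(1+0.95372·0.644) = 1.59772/1.61419568 = 0.98979c.

0.9898c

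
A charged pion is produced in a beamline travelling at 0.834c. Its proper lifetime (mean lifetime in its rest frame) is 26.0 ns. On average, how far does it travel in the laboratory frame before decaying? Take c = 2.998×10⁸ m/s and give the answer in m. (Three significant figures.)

With β = 0.834, γ = 1/√(1 − 0.834²) = 1/√0.304444 = 1.8124.
Lab-frame lifetime: Δt = γτ = 1.8124 × 26.0 ns = 47.122 ns.
Distance: d = vΔt = 0.834 × 2.998×10⁸ m/s × 4.7122×10^-8 s = 11.8 m.

11.8 m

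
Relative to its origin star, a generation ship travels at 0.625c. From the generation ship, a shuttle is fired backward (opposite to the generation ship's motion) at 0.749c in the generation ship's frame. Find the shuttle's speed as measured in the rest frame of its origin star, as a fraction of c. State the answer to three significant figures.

0.233c

Relativistic velocity addition: u = (u' + v)/(1 + u'v/c²), with u' = −0.749c and v = 0.625c.
Numerator: −0.749 + 0.625 = −0.124. Denominator: 1 + (−0.749)(0.625) = 0.531875.
u = −0.124/0.531875 = −0.23314, so the speed is 0.233c.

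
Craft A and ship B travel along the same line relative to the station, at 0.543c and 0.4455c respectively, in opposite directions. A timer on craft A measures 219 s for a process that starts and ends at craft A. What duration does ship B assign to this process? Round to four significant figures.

361.8 s

Speed of craft A in ship B's frame: u = (v_A + v_B)/(1 + v_A v_B/c²) = (0.543 + 0.4455)/(1 + 0.543×0.4455) = 0.9885/1.2419065 = 0.79595; |u| = 0.79595c.
At |u| = 0.79595c, γ = (1 − 0.633536)^(−1/2) = 1.6519.
The clock on craft A records proper time, so ship B measures Δt = γΔτ = 1.6519 × 219 = 361.8 s.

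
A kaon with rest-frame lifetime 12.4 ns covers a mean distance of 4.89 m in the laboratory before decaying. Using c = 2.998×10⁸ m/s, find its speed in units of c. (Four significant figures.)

Let x = d/(cτ) = 4.890 m / (2.998×10⁸ m/s × 1.240×10^-8 s) = 1.3154. Since d = βγcτ, x = βγ = β/√(1−β²).
Solving: β² = x²/(1+x²) = 1.73028/2.73028 = 0.633737, so β = 0.7961.

0.7961c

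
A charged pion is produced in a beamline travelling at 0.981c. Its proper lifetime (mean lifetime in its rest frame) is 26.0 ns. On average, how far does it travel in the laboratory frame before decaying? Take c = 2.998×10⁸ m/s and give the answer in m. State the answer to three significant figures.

Lorentz factor: γ = (1 − 0.962361)^(−1/2) = 5.1544.
Lab-frame lifetime: Δt = γτ = 5.1544 × 26.0 ns = 134.01 ns.
Distance: d = vΔt = 0.981 × 2.998×10⁸ m/s × 1.3401×10^-7 s = 39.4 m.

39.4 m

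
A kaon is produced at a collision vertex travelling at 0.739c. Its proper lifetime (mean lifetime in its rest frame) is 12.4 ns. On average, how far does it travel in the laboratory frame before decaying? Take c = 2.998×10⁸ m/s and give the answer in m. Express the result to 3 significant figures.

Lorentz factor: γ = (1 − 0.546121)^(−1/2) = 1.4843.
Lab-frame lifetime: Δt = γτ = 1.4843 × 12.4 ns = 18.405 ns.
Distance: d = vΔt = 0.739 × 2.998×10⁸ m/s × 1.8405×10^-8 s = 4.08 m.

4.08 m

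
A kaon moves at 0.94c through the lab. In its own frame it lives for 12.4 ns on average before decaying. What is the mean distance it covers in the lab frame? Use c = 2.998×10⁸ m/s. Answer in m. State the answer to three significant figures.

10.2 m

β² = 0.8836, so γ = 1/√0.1164 = 2.9311.
Lab-frame lifetime: Δt = γτ = 2.9311 × 12.4 ns = 36.346 ns.
Distance: d = vΔt = 0.94 × 2.998×10⁸ m/s × 3.6346×10^-8 s = 10.2 m.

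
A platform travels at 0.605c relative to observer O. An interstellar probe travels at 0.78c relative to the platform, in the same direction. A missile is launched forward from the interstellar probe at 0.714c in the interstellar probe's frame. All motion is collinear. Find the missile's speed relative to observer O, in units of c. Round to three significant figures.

Apply u = (u'+v)/(1+u'v) twice. Missile in the platform frame: (0.714+0.78)/(1+0.714·0.78) = 1.494/1.55692 = 0.95959c.
That velocity, transformed to the rest frame of observer O: (0.95959+0.605)/(1+0.95959·0.605) = 1.56459/1.58055195 = 0.9899c.

0.990c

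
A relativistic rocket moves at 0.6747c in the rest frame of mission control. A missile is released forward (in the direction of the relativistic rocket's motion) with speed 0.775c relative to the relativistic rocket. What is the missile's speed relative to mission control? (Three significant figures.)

Relativistic velocity addition: u = (u' + v)/(1 + u'v/c²), with u' = 0.775c and v = 0.6747c.
Numerator: 0.775 + 0.6747 = 1.4497. Denominator: 1 + (0.775)(0.6747) = 1.5228925.
u = 1.4497/1.5228925 = 0.95194, so the speed is 0.952c.

0.952c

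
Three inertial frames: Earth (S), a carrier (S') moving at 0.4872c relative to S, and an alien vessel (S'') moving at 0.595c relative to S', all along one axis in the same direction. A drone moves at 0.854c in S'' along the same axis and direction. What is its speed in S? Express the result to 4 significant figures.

First combine the drone and alien vessel (S''→S'): u₁ = (0.854 + 0.595)/(1 + 0.854×0.595) = 1.449/1.50813 = 0.96079.
Then combine with the carrier (S'→S): u = (0.96079 + 0.4872)/(1 + 0.96079×0.4872) = 1.44799/1.468096888 = 0.9863.

0.9863c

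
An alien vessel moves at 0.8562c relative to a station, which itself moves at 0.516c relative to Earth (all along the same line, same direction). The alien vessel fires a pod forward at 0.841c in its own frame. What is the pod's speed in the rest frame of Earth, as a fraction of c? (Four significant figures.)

0.9957c

Compose velocities in two stages. Stage 1 (into S'): u₁ = (0.841+0.8562)/(1+0.841×0.8562) = 0.98671.
Stage 2 (into S): u = (0.98671+0.516)/(1+0.98671×0.516) = 0.99574, so the speed is 0.9957c.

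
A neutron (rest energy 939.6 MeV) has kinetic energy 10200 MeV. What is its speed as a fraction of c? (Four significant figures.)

K = (γ−1)mc², so γ = 1 + 10200/939.6 = 11.856.
Then v/c = √(1 − γ⁻²) = √(1 − 0.00711416) = √0.99288584 = 0.9964.

0.9964c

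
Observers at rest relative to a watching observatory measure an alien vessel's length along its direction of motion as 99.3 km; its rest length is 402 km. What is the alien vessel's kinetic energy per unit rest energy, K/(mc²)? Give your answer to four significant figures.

3.048

From L = L₀/γ: γ = 402/99.3 = 4.04834.
K/(mc²) = γ − 1 = 4.04834 − 1 = 3.048.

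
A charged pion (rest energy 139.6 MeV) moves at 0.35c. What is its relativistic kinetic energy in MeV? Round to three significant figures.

9.43 MeV

Lorentz factor: γ = (1 − 0.1225)^(−1/2) = 1.067521.
Kinetic energy: K = (γ − 1)mc² = (1.067521 − 1) × 139.6 MeV = 0.067521 × 139.6 = 9.43 MeV.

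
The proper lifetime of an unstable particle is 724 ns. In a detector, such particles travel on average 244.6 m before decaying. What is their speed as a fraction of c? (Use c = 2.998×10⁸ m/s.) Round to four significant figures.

0.7480c

Lab distance = (lab lifetime)·v = γτ·βc, so βγ = d/(cτ) = 244.6/(2.998×10⁸ × 7.240×10^-7) = 1.1269.
With βγ = 1.1269: γ² = 1 + (βγ)² = 2.2699, and β = (βγ)/γ = 1.1269/1.50662 = 0.7480.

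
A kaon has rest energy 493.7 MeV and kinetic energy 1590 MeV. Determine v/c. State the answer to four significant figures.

0.9715

K = (γ−1)mc², so γ = 1 + 1590/493.7 = 4.2206.
Then v/c = √(1 − γ⁻²) = √(1 − 0.0561373) = √0.9438627 = 0.9715.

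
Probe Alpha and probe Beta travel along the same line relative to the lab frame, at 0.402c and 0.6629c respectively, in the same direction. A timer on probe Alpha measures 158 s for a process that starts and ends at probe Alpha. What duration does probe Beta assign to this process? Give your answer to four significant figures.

169.1 s

The velocity of probe Alpha relative to probe Beta is (0.402 − 0.6629)c / (1 − 0.402×0.6629) = −0.35569c; relative speed 0.35569c.
γ for this relative speed: γ = 1/√(1 − 0.126515) = 1.07.
Probe Alpha's interval is proper; time dilation gives Δt_B = γΔτ = 1.07 × 158 s = 169.1 s.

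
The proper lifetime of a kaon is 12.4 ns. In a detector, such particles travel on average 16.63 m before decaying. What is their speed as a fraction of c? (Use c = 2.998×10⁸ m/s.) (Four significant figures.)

d = βγcτ ⇒ βγ = d/(cτ) = 16.63 m / (3.71752 m) = 4.4734.
β = (βγ)/√(1+(βγ)²) = 4.4734/√21.0113 = 0.9759.

0.9759c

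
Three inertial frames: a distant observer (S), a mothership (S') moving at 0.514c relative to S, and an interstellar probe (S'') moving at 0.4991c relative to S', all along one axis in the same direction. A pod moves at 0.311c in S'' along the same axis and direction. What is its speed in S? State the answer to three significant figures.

Apply u = (u'+v)/(1+u'v) twice. Pod in the mothership frame: (0.311+0.4991)/(1+0.311·0.4991) = 0.8101/1.1552201 = 0.70125c.
That velocity, transformed to the rest frame of a distant observer: (0.70125+0.514)/(1+0.70125·0.514) = 1.21525/1.3604425 = 0.89328c.

0.893c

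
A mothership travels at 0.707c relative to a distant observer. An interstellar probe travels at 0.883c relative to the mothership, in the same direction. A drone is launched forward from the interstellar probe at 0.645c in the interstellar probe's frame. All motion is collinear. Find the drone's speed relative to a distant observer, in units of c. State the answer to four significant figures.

0.9954c

First combine the drone and interstellar probe (S''→S'): u₁ = (0.645 + 0.883)/(1 + 0.645×0.883) = 1.528/1.569535 = 0.97354.
Then combine with the mothership (S'→S): u = (0.97354 + 0.707)/(1 + 0.97354×0.707) = 1.68054/1.68829278 = 0.99541.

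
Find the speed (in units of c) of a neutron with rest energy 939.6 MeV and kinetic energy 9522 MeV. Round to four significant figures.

0.9960c

γ = 1 + K/(mc²) = 1 + 9522/939.6 = 11.134.
β = √(1 − 1/γ²) = √(1 − 0.00806673) = √0.99193327 = 0.9960.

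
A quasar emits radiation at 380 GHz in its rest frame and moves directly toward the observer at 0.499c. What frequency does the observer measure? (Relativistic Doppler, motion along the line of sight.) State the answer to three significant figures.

Relativistic Doppler (source moving toward): f_obs = f_src · √((1+β)/(1−β)).
With β = 0.499: factor = √(1.499/0.501) = 1.7297.
f_obs = 380 × 1.7297 = 657 GHz.

657 GHz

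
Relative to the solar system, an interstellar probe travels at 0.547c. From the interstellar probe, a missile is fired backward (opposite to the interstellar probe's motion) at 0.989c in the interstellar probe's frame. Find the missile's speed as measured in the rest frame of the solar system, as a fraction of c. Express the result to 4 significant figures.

In units of c, u = (u' + v)/(1 + u'v) with u' = −0.989 and v = 0.547.
Numerator: −0.989 + 0.547 = −0.442. Denominator: 1 + (−0.989)(0.547) = 0.459017.
u = −0.442/0.459017 = −0.96293, so the speed is 0.9629c.

0.9629c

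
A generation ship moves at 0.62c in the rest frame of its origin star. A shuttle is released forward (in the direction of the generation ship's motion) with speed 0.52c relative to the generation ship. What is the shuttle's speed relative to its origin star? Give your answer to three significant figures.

In units of c, u = (u' + v)/(1 + u'v) with u' = 0.52 and v = 0.62.
Numerator: 0.52 + 0.62 = 1.14. Denominator: 1 + (0.52)(0.62) = 1.3224.
u = 1.14/1.3224 = 0.86207, so the speed is 0.862c.

0.862c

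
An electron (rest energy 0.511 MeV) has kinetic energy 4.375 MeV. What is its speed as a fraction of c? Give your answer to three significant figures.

0.995c

γ = 1 + K/(mc²) = 1 + 4.375/0.511 = 9.5616.
β = √(1 − 1/γ²) = √(1 − 0.010938) = √0.989062 = 0.995.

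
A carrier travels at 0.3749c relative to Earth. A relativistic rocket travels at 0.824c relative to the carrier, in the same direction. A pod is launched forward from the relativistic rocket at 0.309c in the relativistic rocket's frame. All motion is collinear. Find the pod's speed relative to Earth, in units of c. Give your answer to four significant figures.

0.9547c

Apply u = (u'+v)/(1+u'v) twice. Pod in the carrier frame: (0.309+0.824)/(1+0.309·0.824) = 1.133/1.254616 = 0.90307c.
That velocity, transformed to the rest frame of Earth: (0.90307+0.3749)/(1+0.90307·0.3749) = 1.27797/1.338560943 = 0.95473c.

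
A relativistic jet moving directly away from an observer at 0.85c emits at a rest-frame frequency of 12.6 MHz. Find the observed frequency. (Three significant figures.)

Relativistic Doppler (source moving away): f_obs = f_src · √((1−β)/(1+β)).
With β = 0.85: factor = √(0.15/1.85) = 0.28475.
f_obs = 12.6 × 0.28475 = 3.59 MHz.

3.59 MHz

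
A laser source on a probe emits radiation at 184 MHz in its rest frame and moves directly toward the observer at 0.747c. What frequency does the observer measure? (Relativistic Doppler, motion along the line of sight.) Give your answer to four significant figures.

Relativistic Doppler (source moving toward): f_obs = f_src · √((1+β)/(1−β)).
With β = 0.747: factor = √(1.747/0.253) = 2.6278.
f_obs = 184 × 2.6278 = 483.5 MHz.

483.5 MHz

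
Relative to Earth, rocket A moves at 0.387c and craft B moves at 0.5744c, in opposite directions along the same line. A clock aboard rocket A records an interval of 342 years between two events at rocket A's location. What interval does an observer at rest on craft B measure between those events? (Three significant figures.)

554 years

The velocity of rocket A relative to craft B is (0.387 + 0.5744)c / (1 + 0.387×0.5744) = 0.78655c; relative speed 0.78655c.
At |u| = 0.78655c, γ = (1 − 0.618661)^(−1/2) = 1.6194.
The clock on rocket A records proper time, so craft B measures Δt = γΔτ = 1.6194 × 342 = 554 years.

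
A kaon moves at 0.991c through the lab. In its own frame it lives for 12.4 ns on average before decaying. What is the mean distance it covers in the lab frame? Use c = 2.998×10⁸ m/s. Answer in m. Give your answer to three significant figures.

Lorentz factor: γ = (1 − 0.982081)^(−1/2) = 7.4704.
Lab-frame lifetime: Δt = γτ = 7.4704 × 12.4 ns = 92.633 ns.
Distance: d = vΔt = 0.991 × 2.998×10⁸ m/s × 9.2633×10^-8 s = 27.5 m.

27.5 m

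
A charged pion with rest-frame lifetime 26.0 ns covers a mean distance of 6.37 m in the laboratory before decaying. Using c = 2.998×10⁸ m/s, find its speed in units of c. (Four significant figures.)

0.6328c

d = βγcτ ⇒ βγ = d/(cτ) = 6.370 m / (7.7948 m) = 0.81721.
β = (βγ)/√(1+(βγ)²) = 0.81721/√1.667832 = 0.6328.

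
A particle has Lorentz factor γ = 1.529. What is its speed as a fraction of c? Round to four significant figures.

0.7565c

β = √(1 − 1/γ²) = √(1 − 1/2.337841) = √0.572255 = 0.7565.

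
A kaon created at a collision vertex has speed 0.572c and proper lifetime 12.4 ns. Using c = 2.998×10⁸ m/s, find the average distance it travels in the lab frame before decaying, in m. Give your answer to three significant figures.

γ = 1/√(1 − β²) = 1/√(1 − 0.327184) = 1/√0.672816 = 1/0.820254 = 1.2191.
Lab-frame lifetime: Δt = γτ = 1.2191 × 12.4 ns = 15.117 ns.
Distance: d = vΔt = 0.572 × 2.998×10⁸ m/s × 1.5117×10^-8 s = 2.59 m.

2.59 m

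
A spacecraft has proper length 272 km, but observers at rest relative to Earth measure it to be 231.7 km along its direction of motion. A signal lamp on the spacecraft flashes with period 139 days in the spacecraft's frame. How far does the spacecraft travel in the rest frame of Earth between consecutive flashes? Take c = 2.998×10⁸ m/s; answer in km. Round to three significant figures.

γ = L₀/L = 272/231.7 = 1.17393.
β = √(1 − 1/γ²) = 0.5238. Lab-frame period = γτ = 1.17393×139 days = 163.18 days. Distance = βc × γτ = 0.5238 × 2.998×10⁸ m/s × 14098752 s = 2.2140×10^15 m = 2.21×10^12 km.

2.21×10^12 km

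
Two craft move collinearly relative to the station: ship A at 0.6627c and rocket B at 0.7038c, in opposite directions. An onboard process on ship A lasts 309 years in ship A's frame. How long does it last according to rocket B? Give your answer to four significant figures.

Speed of ship A in rocket B's frame: u = (v_A + v_B)/(1 + v_A v_B/c²) = (0.6627 + 0.7038)/(1 + 0.6627×0.7038) = 1.3665/1.46640826 = 0.93187; |u| = 0.93187c.
At |u| = 0.93187c, γ = (1 − 0.868382)^(−1/2) = 2.7564.
Ship A's interval is proper; time dilation gives Δt_B = γΔτ = 2.7564 × 309 years = 851.7 years.

851.7 years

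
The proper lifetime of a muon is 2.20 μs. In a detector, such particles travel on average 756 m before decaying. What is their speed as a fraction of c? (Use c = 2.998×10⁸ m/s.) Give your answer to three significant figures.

Lab distance = (lab lifetime)·v = γτ·βc, so βγ = d/(cτ) = 756.0/(2.998×10⁸ × 2.200×10^-6) = 1.1462.
With βγ = 1.1462: γ² = 1 + (βγ)² = 2.31377, and β = (βγ)/γ = 1.1462/1.52111 = 0.754.

0.754c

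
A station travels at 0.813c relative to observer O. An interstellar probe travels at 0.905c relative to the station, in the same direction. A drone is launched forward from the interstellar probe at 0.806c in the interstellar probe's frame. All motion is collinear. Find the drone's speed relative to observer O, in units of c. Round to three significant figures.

0.999c

First combine the drone and interstellar probe (S''→S'): u₁ = (0.806 + 0.905)/(1 + 0.806×0.905) = 1.711/1.72943 = 0.98934.
Then combine with the station (S'→S): u = (0.98934 + 0.813)/(1 + 0.98934×0.813) = 1.80234/1.80433342 = 0.9989.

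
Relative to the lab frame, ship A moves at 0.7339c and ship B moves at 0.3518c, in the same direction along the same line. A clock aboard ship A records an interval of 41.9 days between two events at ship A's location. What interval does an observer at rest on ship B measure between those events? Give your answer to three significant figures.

48.9 days

Transform ship A's velocity into ship B's frame: (0.7339 − 0.3518)/(1 − 0.7339·0.3518) = 0.3821/0.74181398, so the relative speed is 0.51509c.
At |u| = 0.51509c, γ = (1 − 0.265318)^(−1/2) = 1.1667.
The clock on ship A records proper time, so ship B measures Δt = γΔτ = 1.1667 × 41.9 = 48.9 days.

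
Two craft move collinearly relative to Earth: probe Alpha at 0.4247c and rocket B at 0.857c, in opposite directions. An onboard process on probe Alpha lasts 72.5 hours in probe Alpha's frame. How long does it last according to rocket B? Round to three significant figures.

Speed of probe Alpha in rocket B's frame: u = (v_A + v_B)/(1 + v_A v_B/c²) = (0.4247 + 0.857)/(1 + 0.4247×0.857) = 1.2817/1.3639679 = 0.93968; |u| = 0.93968c.
γ for this relative speed: γ = 1/√(1 − 0.882999) = 2.9235.
The clock on probe Alpha records proper time, so rocket B measures Δt = γΔτ = 2.9235 × 72.5 = 212 hours.

212 hours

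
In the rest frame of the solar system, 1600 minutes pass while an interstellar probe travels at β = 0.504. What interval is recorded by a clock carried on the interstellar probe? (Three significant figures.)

γ = 1/√(1 − β²) = 1/√(1 − 0.254016) = 1/√0.745984 = 1/0.863704 = 1.1578.
The moving clock records proper time: Δτ = Δt/γ = 1600/1.1578 = 1380 minutes.

1380 minutes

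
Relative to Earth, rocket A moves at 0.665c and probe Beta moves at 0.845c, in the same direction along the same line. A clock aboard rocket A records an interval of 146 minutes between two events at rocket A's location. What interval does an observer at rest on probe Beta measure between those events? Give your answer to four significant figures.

Transform rocket A's velocity into probe Beta's frame: (0.665 − 0.845)/(1 − 0.665·0.845) = −0.18/0.438075, so the relative speed is 0.41089c.
γ for this relative speed: γ = 1/√(1 − 0.168831) = 1.0969.
The clock on rocket A records proper time, so probe Beta measures Δt = γΔτ = 1.0969 × 146 = 160.1 minutes.

160.1 minutes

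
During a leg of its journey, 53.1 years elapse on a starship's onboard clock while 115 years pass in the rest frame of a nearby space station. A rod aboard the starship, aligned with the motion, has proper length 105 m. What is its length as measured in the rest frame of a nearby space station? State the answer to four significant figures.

48.48 m

γ = Δt/Δτ = 115/53.1 = 2.16573.
L = L₀/γ = 105/2.16573 = 48.48 m.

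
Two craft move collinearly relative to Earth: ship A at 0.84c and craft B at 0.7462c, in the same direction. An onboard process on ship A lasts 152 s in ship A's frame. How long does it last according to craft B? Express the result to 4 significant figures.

157.0 s

The velocity of ship A relative to craft B is (0.84 − 0.7462)c / (1 − 0.84×0.7462) = 0.25135c; relative speed 0.25135c.
At |u| = 0.25135c, γ = (1 − 0.0631768)^(−1/2) = 1.0332.
The clock on ship A records proper time, so craft B measures Δt = γΔτ = 1.0332 × 152 = 157.0 s.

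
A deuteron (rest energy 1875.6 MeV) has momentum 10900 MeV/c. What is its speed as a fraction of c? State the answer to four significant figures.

0.9855c

βγ = pc/(mc²) = 10900/1875.6 = 5.8115.
Since γ² = 1 + (βγ)² = 34.7735, γ = √34.7735 = 5.89691, and β = (βγ)/γ = 5.8115/5.89691 = 0.9855.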